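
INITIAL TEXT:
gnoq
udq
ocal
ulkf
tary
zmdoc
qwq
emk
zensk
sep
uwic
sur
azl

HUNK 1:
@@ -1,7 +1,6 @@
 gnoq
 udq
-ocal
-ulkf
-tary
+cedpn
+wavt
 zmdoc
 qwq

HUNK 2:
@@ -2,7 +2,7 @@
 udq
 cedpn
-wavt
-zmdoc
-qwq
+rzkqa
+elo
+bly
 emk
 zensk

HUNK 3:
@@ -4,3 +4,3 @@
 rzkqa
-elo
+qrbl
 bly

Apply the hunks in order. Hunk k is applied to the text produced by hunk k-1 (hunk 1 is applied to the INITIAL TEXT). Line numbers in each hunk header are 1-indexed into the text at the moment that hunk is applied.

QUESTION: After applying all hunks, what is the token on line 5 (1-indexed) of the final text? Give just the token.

Hunk 1: at line 1 remove [ocal,ulkf,tary] add [cedpn,wavt] -> 12 lines: gnoq udq cedpn wavt zmdoc qwq emk zensk sep uwic sur azl
Hunk 2: at line 2 remove [wavt,zmdoc,qwq] add [rzkqa,elo,bly] -> 12 lines: gnoq udq cedpn rzkqa elo bly emk zensk sep uwic sur azl
Hunk 3: at line 4 remove [elo] add [qrbl] -> 12 lines: gnoq udq cedpn rzkqa qrbl bly emk zensk sep uwic sur azl
Final line 5: qrbl

Answer: qrbl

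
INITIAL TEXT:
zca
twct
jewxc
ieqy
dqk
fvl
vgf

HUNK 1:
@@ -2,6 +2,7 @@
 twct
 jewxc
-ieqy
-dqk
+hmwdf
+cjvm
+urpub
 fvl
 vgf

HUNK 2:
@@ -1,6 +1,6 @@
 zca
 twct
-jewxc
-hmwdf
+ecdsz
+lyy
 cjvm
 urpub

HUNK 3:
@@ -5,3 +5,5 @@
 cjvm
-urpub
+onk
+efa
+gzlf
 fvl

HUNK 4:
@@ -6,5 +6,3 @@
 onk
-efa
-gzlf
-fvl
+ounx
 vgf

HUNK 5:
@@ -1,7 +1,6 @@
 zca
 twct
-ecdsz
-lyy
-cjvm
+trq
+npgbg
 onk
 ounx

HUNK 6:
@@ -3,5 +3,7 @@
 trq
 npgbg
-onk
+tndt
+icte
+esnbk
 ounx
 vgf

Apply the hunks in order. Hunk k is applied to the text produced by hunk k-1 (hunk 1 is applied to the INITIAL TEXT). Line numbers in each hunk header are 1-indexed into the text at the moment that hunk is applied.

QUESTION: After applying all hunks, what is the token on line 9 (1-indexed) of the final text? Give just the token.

Answer: vgf

Derivation:
Hunk 1: at line 2 remove [ieqy,dqk] add [hmwdf,cjvm,urpub] -> 8 lines: zca twct jewxc hmwdf cjvm urpub fvl vgf
Hunk 2: at line 1 remove [jewxc,hmwdf] add [ecdsz,lyy] -> 8 lines: zca twct ecdsz lyy cjvm urpub fvl vgf
Hunk 3: at line 5 remove [urpub] add [onk,efa,gzlf] -> 10 lines: zca twct ecdsz lyy cjvm onk efa gzlf fvl vgf
Hunk 4: at line 6 remove [efa,gzlf,fvl] add [ounx] -> 8 lines: zca twct ecdsz lyy cjvm onk ounx vgf
Hunk 5: at line 1 remove [ecdsz,lyy,cjvm] add [trq,npgbg] -> 7 lines: zca twct trq npgbg onk ounx vgf
Hunk 6: at line 3 remove [onk] add [tndt,icte,esnbk] -> 9 lines: zca twct trq npgbg tndt icte esnbk ounx vgf
Final line 9: vgf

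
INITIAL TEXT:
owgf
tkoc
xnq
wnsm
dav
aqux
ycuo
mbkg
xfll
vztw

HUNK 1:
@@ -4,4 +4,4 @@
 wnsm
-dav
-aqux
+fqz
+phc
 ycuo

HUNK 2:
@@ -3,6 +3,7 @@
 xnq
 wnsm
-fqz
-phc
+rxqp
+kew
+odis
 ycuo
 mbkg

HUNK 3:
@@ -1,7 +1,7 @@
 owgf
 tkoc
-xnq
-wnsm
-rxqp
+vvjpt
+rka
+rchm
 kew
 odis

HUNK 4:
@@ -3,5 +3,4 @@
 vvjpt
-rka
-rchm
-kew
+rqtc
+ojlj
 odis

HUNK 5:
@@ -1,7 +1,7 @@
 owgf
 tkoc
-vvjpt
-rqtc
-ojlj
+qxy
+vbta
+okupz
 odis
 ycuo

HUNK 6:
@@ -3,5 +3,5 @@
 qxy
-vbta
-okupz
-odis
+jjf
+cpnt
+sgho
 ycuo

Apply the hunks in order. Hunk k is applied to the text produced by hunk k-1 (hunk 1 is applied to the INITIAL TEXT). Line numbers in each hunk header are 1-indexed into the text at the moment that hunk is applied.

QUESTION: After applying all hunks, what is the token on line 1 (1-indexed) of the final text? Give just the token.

Hunk 1: at line 4 remove [dav,aqux] add [fqz,phc] -> 10 lines: owgf tkoc xnq wnsm fqz phc ycuo mbkg xfll vztw
Hunk 2: at line 3 remove [fqz,phc] add [rxqp,kew,odis] -> 11 lines: owgf tkoc xnq wnsm rxqp kew odis ycuo mbkg xfll vztw
Hunk 3: at line 1 remove [xnq,wnsm,rxqp] add [vvjpt,rka,rchm] -> 11 lines: owgf tkoc vvjpt rka rchm kew odis ycuo mbkg xfll vztw
Hunk 4: at line 3 remove [rka,rchm,kew] add [rqtc,ojlj] -> 10 lines: owgf tkoc vvjpt rqtc ojlj odis ycuo mbkg xfll vztw
Hunk 5: at line 1 remove [vvjpt,rqtc,ojlj] add [qxy,vbta,okupz] -> 10 lines: owgf tkoc qxy vbta okupz odis ycuo mbkg xfll vztw
Hunk 6: at line 3 remove [vbta,okupz,odis] add [jjf,cpnt,sgho] -> 10 lines: owgf tkoc qxy jjf cpnt sgho ycuo mbkg xfll vztw
Final line 1: owgf

Answer: owgf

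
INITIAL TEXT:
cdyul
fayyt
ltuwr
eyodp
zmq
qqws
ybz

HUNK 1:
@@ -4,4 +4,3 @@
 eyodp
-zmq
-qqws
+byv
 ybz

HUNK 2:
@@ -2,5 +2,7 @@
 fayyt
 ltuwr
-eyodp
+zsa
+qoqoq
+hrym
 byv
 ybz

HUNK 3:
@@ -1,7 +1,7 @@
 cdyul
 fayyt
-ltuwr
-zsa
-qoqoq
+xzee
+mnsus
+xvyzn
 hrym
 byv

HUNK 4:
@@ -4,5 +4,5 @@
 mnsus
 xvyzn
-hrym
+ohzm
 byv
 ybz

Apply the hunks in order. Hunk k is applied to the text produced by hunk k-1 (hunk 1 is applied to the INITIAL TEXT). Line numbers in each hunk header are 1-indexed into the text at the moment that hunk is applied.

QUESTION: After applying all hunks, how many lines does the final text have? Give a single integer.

Hunk 1: at line 4 remove [zmq,qqws] add [byv] -> 6 lines: cdyul fayyt ltuwr eyodp byv ybz
Hunk 2: at line 2 remove [eyodp] add [zsa,qoqoq,hrym] -> 8 lines: cdyul fayyt ltuwr zsa qoqoq hrym byv ybz
Hunk 3: at line 1 remove [ltuwr,zsa,qoqoq] add [xzee,mnsus,xvyzn] -> 8 lines: cdyul fayyt xzee mnsus xvyzn hrym byv ybz
Hunk 4: at line 4 remove [hrym] add [ohzm] -> 8 lines: cdyul fayyt xzee mnsus xvyzn ohzm byv ybz
Final line count: 8

Answer: 8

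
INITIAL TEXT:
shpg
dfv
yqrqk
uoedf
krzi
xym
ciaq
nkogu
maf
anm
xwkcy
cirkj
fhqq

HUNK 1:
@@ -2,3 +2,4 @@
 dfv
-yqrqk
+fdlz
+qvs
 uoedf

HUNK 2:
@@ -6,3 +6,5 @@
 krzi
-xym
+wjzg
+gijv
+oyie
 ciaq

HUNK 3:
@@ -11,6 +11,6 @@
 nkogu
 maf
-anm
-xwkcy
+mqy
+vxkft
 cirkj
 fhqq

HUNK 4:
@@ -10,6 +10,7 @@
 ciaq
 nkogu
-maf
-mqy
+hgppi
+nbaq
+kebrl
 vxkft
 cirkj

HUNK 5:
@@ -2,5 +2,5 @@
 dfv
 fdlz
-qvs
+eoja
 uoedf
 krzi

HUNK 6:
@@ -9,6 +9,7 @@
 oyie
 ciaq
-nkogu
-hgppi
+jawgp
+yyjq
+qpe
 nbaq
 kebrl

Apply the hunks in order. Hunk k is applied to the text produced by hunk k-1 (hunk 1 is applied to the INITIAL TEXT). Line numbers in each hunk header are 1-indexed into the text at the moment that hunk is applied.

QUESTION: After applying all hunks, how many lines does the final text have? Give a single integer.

Answer: 18

Derivation:
Hunk 1: at line 2 remove [yqrqk] add [fdlz,qvs] -> 14 lines: shpg dfv fdlz qvs uoedf krzi xym ciaq nkogu maf anm xwkcy cirkj fhqq
Hunk 2: at line 6 remove [xym] add [wjzg,gijv,oyie] -> 16 lines: shpg dfv fdlz qvs uoedf krzi wjzg gijv oyie ciaq nkogu maf anm xwkcy cirkj fhqq
Hunk 3: at line 11 remove [anm,xwkcy] add [mqy,vxkft] -> 16 lines: shpg dfv fdlz qvs uoedf krzi wjzg gijv oyie ciaq nkogu maf mqy vxkft cirkj fhqq
Hunk 4: at line 10 remove [maf,mqy] add [hgppi,nbaq,kebrl] -> 17 lines: shpg dfv fdlz qvs uoedf krzi wjzg gijv oyie ciaq nkogu hgppi nbaq kebrl vxkft cirkj fhqq
Hunk 5: at line 2 remove [qvs] add [eoja] -> 17 lines: shpg dfv fdlz eoja uoedf krzi wjzg gijv oyie ciaq nkogu hgppi nbaq kebrl vxkft cirkj fhqq
Hunk 6: at line 9 remove [nkogu,hgppi] add [jawgp,yyjq,qpe] -> 18 lines: shpg dfv fdlz eoja uoedf krzi wjzg gijv oyie ciaq jawgp yyjq qpe nbaq kebrl vxkft cirkj fhqq
Final line count: 18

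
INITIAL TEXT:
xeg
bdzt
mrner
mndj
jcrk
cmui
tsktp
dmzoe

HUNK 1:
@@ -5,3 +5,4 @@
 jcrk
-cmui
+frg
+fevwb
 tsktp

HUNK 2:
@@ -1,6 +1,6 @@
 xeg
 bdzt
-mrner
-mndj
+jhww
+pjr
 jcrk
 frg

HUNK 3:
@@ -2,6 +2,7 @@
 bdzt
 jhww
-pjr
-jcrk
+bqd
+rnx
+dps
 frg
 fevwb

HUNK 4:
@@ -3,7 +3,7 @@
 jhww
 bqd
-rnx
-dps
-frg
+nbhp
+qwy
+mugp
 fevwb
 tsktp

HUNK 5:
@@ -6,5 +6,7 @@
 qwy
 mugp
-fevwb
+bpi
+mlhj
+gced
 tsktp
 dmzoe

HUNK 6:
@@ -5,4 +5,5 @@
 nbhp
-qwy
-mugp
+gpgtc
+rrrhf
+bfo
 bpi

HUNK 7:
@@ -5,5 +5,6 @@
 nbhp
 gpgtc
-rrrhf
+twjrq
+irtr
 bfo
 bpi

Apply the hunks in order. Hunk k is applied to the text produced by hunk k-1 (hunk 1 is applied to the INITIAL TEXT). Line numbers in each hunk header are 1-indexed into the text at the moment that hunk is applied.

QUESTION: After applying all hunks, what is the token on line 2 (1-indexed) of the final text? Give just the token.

Answer: bdzt

Derivation:
Hunk 1: at line 5 remove [cmui] add [frg,fevwb] -> 9 lines: xeg bdzt mrner mndj jcrk frg fevwb tsktp dmzoe
Hunk 2: at line 1 remove [mrner,mndj] add [jhww,pjr] -> 9 lines: xeg bdzt jhww pjr jcrk frg fevwb tsktp dmzoe
Hunk 3: at line 2 remove [pjr,jcrk] add [bqd,rnx,dps] -> 10 lines: xeg bdzt jhww bqd rnx dps frg fevwb tsktp dmzoe
Hunk 4: at line 3 remove [rnx,dps,frg] add [nbhp,qwy,mugp] -> 10 lines: xeg bdzt jhww bqd nbhp qwy mugp fevwb tsktp dmzoe
Hunk 5: at line 6 remove [fevwb] add [bpi,mlhj,gced] -> 12 lines: xeg bdzt jhww bqd nbhp qwy mugp bpi mlhj gced tsktp dmzoe
Hunk 6: at line 5 remove [qwy,mugp] add [gpgtc,rrrhf,bfo] -> 13 lines: xeg bdzt jhww bqd nbhp gpgtc rrrhf bfo bpi mlhj gced tsktp dmzoe
Hunk 7: at line 5 remove [rrrhf] add [twjrq,irtr] -> 14 lines: xeg bdzt jhww bqd nbhp gpgtc twjrq irtr bfo bpi mlhj gced tsktp dmzoe
Final line 2: bdzt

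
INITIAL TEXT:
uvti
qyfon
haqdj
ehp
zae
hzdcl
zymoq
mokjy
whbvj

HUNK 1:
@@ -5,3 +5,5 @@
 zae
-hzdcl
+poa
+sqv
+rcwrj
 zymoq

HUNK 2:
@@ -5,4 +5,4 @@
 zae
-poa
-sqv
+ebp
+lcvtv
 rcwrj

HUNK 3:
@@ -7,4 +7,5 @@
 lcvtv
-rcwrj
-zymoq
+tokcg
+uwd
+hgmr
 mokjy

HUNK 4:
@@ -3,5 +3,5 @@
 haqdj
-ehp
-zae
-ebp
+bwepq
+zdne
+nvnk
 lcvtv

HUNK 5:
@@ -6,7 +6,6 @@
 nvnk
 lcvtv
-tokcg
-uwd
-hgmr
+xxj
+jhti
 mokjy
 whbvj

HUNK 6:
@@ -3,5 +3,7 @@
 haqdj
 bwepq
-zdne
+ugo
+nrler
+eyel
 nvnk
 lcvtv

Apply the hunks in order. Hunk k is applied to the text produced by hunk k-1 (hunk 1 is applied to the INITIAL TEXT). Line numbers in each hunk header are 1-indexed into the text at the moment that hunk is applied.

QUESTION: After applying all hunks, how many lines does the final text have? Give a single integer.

Answer: 13

Derivation:
Hunk 1: at line 5 remove [hzdcl] add [poa,sqv,rcwrj] -> 11 lines: uvti qyfon haqdj ehp zae poa sqv rcwrj zymoq mokjy whbvj
Hunk 2: at line 5 remove [poa,sqv] add [ebp,lcvtv] -> 11 lines: uvti qyfon haqdj ehp zae ebp lcvtv rcwrj zymoq mokjy whbvj
Hunk 3: at line 7 remove [rcwrj,zymoq] add [tokcg,uwd,hgmr] -> 12 lines: uvti qyfon haqdj ehp zae ebp lcvtv tokcg uwd hgmr mokjy whbvj
Hunk 4: at line 3 remove [ehp,zae,ebp] add [bwepq,zdne,nvnk] -> 12 lines: uvti qyfon haqdj bwepq zdne nvnk lcvtv tokcg uwd hgmr mokjy whbvj
Hunk 5: at line 6 remove [tokcg,uwd,hgmr] add [xxj,jhti] -> 11 lines: uvti qyfon haqdj bwepq zdne nvnk lcvtv xxj jhti mokjy whbvj
Hunk 6: at line 3 remove [zdne] add [ugo,nrler,eyel] -> 13 lines: uvti qyfon haqdj bwepq ugo nrler eyel nvnk lcvtv xxj jhti mokjy whbvj
Final line count: 13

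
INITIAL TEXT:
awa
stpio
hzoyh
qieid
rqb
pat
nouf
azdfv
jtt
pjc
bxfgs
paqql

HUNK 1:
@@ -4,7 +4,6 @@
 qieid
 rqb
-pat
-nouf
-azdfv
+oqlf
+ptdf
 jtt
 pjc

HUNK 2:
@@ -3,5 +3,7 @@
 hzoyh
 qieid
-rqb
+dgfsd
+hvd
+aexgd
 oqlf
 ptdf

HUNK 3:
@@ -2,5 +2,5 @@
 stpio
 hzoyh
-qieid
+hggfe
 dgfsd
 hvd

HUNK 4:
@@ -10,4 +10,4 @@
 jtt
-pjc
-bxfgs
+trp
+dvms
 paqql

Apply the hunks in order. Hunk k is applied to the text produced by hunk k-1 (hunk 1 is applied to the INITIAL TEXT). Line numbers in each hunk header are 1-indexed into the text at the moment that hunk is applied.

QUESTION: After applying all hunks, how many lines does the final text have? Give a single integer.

Hunk 1: at line 4 remove [pat,nouf,azdfv] add [oqlf,ptdf] -> 11 lines: awa stpio hzoyh qieid rqb oqlf ptdf jtt pjc bxfgs paqql
Hunk 2: at line 3 remove [rqb] add [dgfsd,hvd,aexgd] -> 13 lines: awa stpio hzoyh qieid dgfsd hvd aexgd oqlf ptdf jtt pjc bxfgs paqql
Hunk 3: at line 2 remove [qieid] add [hggfe] -> 13 lines: awa stpio hzoyh hggfe dgfsd hvd aexgd oqlf ptdf jtt pjc bxfgs paqql
Hunk 4: at line 10 remove [pjc,bxfgs] add [trp,dvms] -> 13 lines: awa stpio hzoyh hggfe dgfsd hvd aexgd oqlf ptdf jtt trp dvms paqql
Final line count: 13

Answer: 13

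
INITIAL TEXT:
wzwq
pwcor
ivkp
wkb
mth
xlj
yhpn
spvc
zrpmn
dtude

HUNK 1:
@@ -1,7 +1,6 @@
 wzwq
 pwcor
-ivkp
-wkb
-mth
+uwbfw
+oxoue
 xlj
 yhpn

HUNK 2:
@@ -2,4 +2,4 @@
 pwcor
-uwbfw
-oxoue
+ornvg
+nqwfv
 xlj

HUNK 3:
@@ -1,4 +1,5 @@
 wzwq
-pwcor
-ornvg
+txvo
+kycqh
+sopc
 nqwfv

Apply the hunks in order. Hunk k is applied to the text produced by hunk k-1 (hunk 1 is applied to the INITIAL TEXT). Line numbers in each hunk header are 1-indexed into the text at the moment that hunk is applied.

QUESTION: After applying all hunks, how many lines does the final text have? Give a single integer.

Answer: 10

Derivation:
Hunk 1: at line 1 remove [ivkp,wkb,mth] add [uwbfw,oxoue] -> 9 lines: wzwq pwcor uwbfw oxoue xlj yhpn spvc zrpmn dtude
Hunk 2: at line 2 remove [uwbfw,oxoue] add [ornvg,nqwfv] -> 9 lines: wzwq pwcor ornvg nqwfv xlj yhpn spvc zrpmn dtude
Hunk 3: at line 1 remove [pwcor,ornvg] add [txvo,kycqh,sopc] -> 10 lines: wzwq txvo kycqh sopc nqwfv xlj yhpn spvc zrpmn dtude
Final line count: 10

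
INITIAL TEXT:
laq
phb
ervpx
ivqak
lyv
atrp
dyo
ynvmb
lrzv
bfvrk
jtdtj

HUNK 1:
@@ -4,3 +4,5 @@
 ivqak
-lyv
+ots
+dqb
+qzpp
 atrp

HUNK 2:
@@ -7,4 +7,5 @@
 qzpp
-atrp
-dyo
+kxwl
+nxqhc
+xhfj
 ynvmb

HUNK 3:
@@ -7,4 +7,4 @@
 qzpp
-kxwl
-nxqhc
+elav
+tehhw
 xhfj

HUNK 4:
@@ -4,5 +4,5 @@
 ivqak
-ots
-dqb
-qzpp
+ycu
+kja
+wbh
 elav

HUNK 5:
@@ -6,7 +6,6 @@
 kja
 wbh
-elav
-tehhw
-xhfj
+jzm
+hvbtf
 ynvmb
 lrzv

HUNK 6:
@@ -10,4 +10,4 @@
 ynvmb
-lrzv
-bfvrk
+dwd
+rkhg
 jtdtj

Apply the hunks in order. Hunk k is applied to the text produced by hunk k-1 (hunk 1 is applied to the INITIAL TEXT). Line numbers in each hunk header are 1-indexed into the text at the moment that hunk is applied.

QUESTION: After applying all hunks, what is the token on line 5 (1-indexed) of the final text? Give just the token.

Hunk 1: at line 4 remove [lyv] add [ots,dqb,qzpp] -> 13 lines: laq phb ervpx ivqak ots dqb qzpp atrp dyo ynvmb lrzv bfvrk jtdtj
Hunk 2: at line 7 remove [atrp,dyo] add [kxwl,nxqhc,xhfj] -> 14 lines: laq phb ervpx ivqak ots dqb qzpp kxwl nxqhc xhfj ynvmb lrzv bfvrk jtdtj
Hunk 3: at line 7 remove [kxwl,nxqhc] add [elav,tehhw] -> 14 lines: laq phb ervpx ivqak ots dqb qzpp elav tehhw xhfj ynvmb lrzv bfvrk jtdtj
Hunk 4: at line 4 remove [ots,dqb,qzpp] add [ycu,kja,wbh] -> 14 lines: laq phb ervpx ivqak ycu kja wbh elav tehhw xhfj ynvmb lrzv bfvrk jtdtj
Hunk 5: at line 6 remove [elav,tehhw,xhfj] add [jzm,hvbtf] -> 13 lines: laq phb ervpx ivqak ycu kja wbh jzm hvbtf ynvmb lrzv bfvrk jtdtj
Hunk 6: at line 10 remove [lrzv,bfvrk] add [dwd,rkhg] -> 13 lines: laq phb ervpx ivqak ycu kja wbh jzm hvbtf ynvmb dwd rkhg jtdtj
Final line 5: ycu

Answer: ycu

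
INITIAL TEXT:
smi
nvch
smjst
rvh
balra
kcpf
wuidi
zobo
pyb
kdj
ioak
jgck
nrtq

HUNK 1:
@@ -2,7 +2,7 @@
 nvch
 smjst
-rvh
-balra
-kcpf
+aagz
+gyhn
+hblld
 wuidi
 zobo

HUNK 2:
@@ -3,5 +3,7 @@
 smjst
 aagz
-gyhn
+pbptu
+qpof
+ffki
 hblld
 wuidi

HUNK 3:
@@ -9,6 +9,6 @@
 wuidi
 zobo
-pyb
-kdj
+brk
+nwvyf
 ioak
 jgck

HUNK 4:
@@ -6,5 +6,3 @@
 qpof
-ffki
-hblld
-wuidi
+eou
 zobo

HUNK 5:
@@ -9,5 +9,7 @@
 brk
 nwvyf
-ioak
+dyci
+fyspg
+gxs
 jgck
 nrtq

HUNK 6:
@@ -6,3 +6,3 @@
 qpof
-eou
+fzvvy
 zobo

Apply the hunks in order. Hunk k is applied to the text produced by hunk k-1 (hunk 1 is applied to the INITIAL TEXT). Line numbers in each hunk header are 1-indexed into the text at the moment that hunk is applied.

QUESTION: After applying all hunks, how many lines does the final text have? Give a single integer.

Answer: 15

Derivation:
Hunk 1: at line 2 remove [rvh,balra,kcpf] add [aagz,gyhn,hblld] -> 13 lines: smi nvch smjst aagz gyhn hblld wuidi zobo pyb kdj ioak jgck nrtq
Hunk 2: at line 3 remove [gyhn] add [pbptu,qpof,ffki] -> 15 lines: smi nvch smjst aagz pbptu qpof ffki hblld wuidi zobo pyb kdj ioak jgck nrtq
Hunk 3: at line 9 remove [pyb,kdj] add [brk,nwvyf] -> 15 lines: smi nvch smjst aagz pbptu qpof ffki hblld wuidi zobo brk nwvyf ioak jgck nrtq
Hunk 4: at line 6 remove [ffki,hblld,wuidi] add [eou] -> 13 lines: smi nvch smjst aagz pbptu qpof eou zobo brk nwvyf ioak jgck nrtq
Hunk 5: at line 9 remove [ioak] add [dyci,fyspg,gxs] -> 15 lines: smi nvch smjst aagz pbptu qpof eou zobo brk nwvyf dyci fyspg gxs jgck nrtq
Hunk 6: at line 6 remove [eou] add [fzvvy] -> 15 lines: smi nvch smjst aagz pbptu qpof fzvvy zobo brk nwvyf dyci fyspg gxs jgck nrtq
Final line count: 15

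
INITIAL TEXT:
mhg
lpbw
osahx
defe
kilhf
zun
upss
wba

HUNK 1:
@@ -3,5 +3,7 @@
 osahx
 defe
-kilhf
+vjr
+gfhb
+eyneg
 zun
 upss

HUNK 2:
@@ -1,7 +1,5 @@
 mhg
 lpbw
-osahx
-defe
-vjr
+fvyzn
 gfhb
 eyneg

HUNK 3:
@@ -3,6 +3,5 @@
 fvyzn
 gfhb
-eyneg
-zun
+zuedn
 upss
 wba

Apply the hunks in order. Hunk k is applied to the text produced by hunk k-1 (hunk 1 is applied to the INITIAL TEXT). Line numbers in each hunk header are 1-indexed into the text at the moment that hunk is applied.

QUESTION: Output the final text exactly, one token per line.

Hunk 1: at line 3 remove [kilhf] add [vjr,gfhb,eyneg] -> 10 lines: mhg lpbw osahx defe vjr gfhb eyneg zun upss wba
Hunk 2: at line 1 remove [osahx,defe,vjr] add [fvyzn] -> 8 lines: mhg lpbw fvyzn gfhb eyneg zun upss wba
Hunk 3: at line 3 remove [eyneg,zun] add [zuedn] -> 7 lines: mhg lpbw fvyzn gfhb zuedn upss wba

Answer: mhg
lpbw
fvyzn
gfhb
zuedn
upss
wba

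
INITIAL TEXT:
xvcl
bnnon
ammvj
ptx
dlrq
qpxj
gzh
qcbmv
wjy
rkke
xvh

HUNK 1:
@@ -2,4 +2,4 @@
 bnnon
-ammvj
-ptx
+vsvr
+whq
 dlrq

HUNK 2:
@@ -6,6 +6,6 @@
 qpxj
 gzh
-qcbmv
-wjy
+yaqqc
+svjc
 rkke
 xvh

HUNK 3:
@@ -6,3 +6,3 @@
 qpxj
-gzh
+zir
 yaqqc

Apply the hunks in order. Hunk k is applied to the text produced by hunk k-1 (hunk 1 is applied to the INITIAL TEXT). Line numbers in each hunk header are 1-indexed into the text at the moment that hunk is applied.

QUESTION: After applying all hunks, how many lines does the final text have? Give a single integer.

Hunk 1: at line 2 remove [ammvj,ptx] add [vsvr,whq] -> 11 lines: xvcl bnnon vsvr whq dlrq qpxj gzh qcbmv wjy rkke xvh
Hunk 2: at line 6 remove [qcbmv,wjy] add [yaqqc,svjc] -> 11 lines: xvcl bnnon vsvr whq dlrq qpxj gzh yaqqc svjc rkke xvh
Hunk 3: at line 6 remove [gzh] add [zir] -> 11 lines: xvcl bnnon vsvr whq dlrq qpxj zir yaqqc svjc rkke xvh
Final line count: 11

Answer: 11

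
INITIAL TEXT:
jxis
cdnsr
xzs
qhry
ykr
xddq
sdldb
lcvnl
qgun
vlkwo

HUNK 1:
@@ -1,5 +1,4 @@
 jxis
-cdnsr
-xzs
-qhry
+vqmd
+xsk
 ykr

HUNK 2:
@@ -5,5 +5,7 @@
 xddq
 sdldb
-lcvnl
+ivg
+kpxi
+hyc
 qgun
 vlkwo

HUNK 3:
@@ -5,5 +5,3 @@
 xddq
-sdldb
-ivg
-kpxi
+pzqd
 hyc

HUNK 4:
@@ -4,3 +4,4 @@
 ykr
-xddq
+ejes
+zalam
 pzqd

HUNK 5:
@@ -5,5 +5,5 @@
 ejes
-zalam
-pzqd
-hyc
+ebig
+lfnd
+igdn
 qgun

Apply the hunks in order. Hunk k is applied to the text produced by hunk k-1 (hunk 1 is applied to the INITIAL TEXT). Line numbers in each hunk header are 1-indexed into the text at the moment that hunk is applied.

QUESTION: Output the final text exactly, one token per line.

Answer: jxis
vqmd
xsk
ykr
ejes
ebig
lfnd
igdn
qgun
vlkwo

Derivation:
Hunk 1: at line 1 remove [cdnsr,xzs,qhry] add [vqmd,xsk] -> 9 lines: jxis vqmd xsk ykr xddq sdldb lcvnl qgun vlkwo
Hunk 2: at line 5 remove [lcvnl] add [ivg,kpxi,hyc] -> 11 lines: jxis vqmd xsk ykr xddq sdldb ivg kpxi hyc qgun vlkwo
Hunk 3: at line 5 remove [sdldb,ivg,kpxi] add [pzqd] -> 9 lines: jxis vqmd xsk ykr xddq pzqd hyc qgun vlkwo
Hunk 4: at line 4 remove [xddq] add [ejes,zalam] -> 10 lines: jxis vqmd xsk ykr ejes zalam pzqd hyc qgun vlkwo
Hunk 5: at line 5 remove [zalam,pzqd,hyc] add [ebig,lfnd,igdn] -> 10 lines: jxis vqmd xsk ykr ejes ebig lfnd igdn qgun vlkwo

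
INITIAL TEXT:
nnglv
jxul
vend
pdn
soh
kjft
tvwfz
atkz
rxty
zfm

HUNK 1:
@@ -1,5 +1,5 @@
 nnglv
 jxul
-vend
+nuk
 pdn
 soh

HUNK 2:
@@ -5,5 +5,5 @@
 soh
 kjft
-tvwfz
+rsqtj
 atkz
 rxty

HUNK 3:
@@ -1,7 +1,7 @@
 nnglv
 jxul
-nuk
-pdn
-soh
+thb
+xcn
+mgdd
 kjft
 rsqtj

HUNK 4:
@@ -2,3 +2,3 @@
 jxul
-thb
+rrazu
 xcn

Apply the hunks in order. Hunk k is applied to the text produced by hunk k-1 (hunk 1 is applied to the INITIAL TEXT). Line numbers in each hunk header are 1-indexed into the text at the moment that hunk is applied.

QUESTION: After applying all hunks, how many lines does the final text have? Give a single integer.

Hunk 1: at line 1 remove [vend] add [nuk] -> 10 lines: nnglv jxul nuk pdn soh kjft tvwfz atkz rxty zfm
Hunk 2: at line 5 remove [tvwfz] add [rsqtj] -> 10 lines: nnglv jxul nuk pdn soh kjft rsqtj atkz rxty zfm
Hunk 3: at line 1 remove [nuk,pdn,soh] add [thb,xcn,mgdd] -> 10 lines: nnglv jxul thb xcn mgdd kjft rsqtj atkz rxty zfm
Hunk 4: at line 2 remove [thb] add [rrazu] -> 10 lines: nnglv jxul rrazu xcn mgdd kjft rsqtj atkz rxty zfm
Final line count: 10

Answer: 10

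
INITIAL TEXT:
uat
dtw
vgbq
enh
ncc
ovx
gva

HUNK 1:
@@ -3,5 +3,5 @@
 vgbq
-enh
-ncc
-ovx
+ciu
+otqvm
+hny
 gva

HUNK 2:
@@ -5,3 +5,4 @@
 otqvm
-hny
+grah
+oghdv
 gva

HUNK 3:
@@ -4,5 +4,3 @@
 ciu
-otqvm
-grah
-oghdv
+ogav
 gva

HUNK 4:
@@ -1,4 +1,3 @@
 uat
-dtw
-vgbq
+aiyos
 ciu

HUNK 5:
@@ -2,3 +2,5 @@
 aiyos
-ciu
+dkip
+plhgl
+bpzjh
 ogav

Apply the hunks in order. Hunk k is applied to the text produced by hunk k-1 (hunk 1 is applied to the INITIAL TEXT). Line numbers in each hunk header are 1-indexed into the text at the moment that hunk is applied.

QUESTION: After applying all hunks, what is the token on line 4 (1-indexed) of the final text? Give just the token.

Hunk 1: at line 3 remove [enh,ncc,ovx] add [ciu,otqvm,hny] -> 7 lines: uat dtw vgbq ciu otqvm hny gva
Hunk 2: at line 5 remove [hny] add [grah,oghdv] -> 8 lines: uat dtw vgbq ciu otqvm grah oghdv gva
Hunk 3: at line 4 remove [otqvm,grah,oghdv] add [ogav] -> 6 lines: uat dtw vgbq ciu ogav gva
Hunk 4: at line 1 remove [dtw,vgbq] add [aiyos] -> 5 lines: uat aiyos ciu ogav gva
Hunk 5: at line 2 remove [ciu] add [dkip,plhgl,bpzjh] -> 7 lines: uat aiyos dkip plhgl bpzjh ogav gva
Final line 4: plhgl

Answer: plhgl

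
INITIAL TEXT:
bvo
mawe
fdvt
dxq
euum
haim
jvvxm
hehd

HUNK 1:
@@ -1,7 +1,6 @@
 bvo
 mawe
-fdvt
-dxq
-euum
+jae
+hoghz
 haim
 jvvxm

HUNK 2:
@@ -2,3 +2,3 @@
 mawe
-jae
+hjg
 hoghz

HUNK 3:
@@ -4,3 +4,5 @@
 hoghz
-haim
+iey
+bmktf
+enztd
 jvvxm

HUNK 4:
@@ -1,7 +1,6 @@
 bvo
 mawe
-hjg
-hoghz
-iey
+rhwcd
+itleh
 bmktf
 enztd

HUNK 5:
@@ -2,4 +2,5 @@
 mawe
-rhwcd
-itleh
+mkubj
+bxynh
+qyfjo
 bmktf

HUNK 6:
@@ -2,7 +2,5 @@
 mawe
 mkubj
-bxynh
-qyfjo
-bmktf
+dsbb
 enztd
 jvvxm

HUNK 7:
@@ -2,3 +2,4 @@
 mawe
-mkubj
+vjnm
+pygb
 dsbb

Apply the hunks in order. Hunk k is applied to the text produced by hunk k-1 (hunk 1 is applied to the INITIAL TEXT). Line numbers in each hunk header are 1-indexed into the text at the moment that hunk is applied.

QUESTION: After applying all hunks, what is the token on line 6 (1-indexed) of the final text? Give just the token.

Answer: enztd

Derivation:
Hunk 1: at line 1 remove [fdvt,dxq,euum] add [jae,hoghz] -> 7 lines: bvo mawe jae hoghz haim jvvxm hehd
Hunk 2: at line 2 remove [jae] add [hjg] -> 7 lines: bvo mawe hjg hoghz haim jvvxm hehd
Hunk 3: at line 4 remove [haim] add [iey,bmktf,enztd] -> 9 lines: bvo mawe hjg hoghz iey bmktf enztd jvvxm hehd
Hunk 4: at line 1 remove [hjg,hoghz,iey] add [rhwcd,itleh] -> 8 lines: bvo mawe rhwcd itleh bmktf enztd jvvxm hehd
Hunk 5: at line 2 remove [rhwcd,itleh] add [mkubj,bxynh,qyfjo] -> 9 lines: bvo mawe mkubj bxynh qyfjo bmktf enztd jvvxm hehd
Hunk 6: at line 2 remove [bxynh,qyfjo,bmktf] add [dsbb] -> 7 lines: bvo mawe mkubj dsbb enztd jvvxm hehd
Hunk 7: at line 2 remove [mkubj] add [vjnm,pygb] -> 8 lines: bvo mawe vjnm pygb dsbb enztd jvvxm hehd
Final line 6: enztd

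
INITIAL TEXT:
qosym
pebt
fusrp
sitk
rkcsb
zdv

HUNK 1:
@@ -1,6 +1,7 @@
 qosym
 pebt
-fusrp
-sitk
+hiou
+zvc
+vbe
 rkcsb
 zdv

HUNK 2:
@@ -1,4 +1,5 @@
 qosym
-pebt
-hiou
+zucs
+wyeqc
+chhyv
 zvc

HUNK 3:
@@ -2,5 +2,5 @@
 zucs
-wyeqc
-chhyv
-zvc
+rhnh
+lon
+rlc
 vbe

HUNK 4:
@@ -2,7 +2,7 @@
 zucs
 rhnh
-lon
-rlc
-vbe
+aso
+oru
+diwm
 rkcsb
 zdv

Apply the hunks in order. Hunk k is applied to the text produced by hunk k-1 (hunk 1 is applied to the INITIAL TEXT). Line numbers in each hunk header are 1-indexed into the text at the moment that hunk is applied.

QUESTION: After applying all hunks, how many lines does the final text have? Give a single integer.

Answer: 8

Derivation:
Hunk 1: at line 1 remove [fusrp,sitk] add [hiou,zvc,vbe] -> 7 lines: qosym pebt hiou zvc vbe rkcsb zdv
Hunk 2: at line 1 remove [pebt,hiou] add [zucs,wyeqc,chhyv] -> 8 lines: qosym zucs wyeqc chhyv zvc vbe rkcsb zdv
Hunk 3: at line 2 remove [wyeqc,chhyv,zvc] add [rhnh,lon,rlc] -> 8 lines: qosym zucs rhnh lon rlc vbe rkcsb zdv
Hunk 4: at line 2 remove [lon,rlc,vbe] add [aso,oru,diwm] -> 8 lines: qosym zucs rhnh aso oru diwm rkcsb zdv
Final line count: 8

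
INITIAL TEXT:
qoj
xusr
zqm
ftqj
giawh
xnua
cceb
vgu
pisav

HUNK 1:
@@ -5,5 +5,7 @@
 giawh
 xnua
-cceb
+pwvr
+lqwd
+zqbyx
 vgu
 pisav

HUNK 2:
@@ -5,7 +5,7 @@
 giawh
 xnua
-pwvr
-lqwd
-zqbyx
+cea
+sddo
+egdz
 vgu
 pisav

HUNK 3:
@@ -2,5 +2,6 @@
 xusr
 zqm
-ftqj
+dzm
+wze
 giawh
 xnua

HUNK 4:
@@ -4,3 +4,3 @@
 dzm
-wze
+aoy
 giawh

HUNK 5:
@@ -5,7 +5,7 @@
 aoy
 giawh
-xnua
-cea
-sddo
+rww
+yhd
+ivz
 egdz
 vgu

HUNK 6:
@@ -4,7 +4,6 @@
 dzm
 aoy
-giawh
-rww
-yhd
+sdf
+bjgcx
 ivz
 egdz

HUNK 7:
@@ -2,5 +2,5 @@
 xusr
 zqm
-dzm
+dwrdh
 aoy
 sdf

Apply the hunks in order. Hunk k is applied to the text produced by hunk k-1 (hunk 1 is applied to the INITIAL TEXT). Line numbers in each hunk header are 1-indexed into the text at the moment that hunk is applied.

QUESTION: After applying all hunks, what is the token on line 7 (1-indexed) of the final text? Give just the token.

Answer: bjgcx

Derivation:
Hunk 1: at line 5 remove [cceb] add [pwvr,lqwd,zqbyx] -> 11 lines: qoj xusr zqm ftqj giawh xnua pwvr lqwd zqbyx vgu pisav
Hunk 2: at line 5 remove [pwvr,lqwd,zqbyx] add [cea,sddo,egdz] -> 11 lines: qoj xusr zqm ftqj giawh xnua cea sddo egdz vgu pisav
Hunk 3: at line 2 remove [ftqj] add [dzm,wze] -> 12 lines: qoj xusr zqm dzm wze giawh xnua cea sddo egdz vgu pisav
Hunk 4: at line 4 remove [wze] add [aoy] -> 12 lines: qoj xusr zqm dzm aoy giawh xnua cea sddo egdz vgu pisav
Hunk 5: at line 5 remove [xnua,cea,sddo] add [rww,yhd,ivz] -> 12 lines: qoj xusr zqm dzm aoy giawh rww yhd ivz egdz vgu pisav
Hunk 6: at line 4 remove [giawh,rww,yhd] add [sdf,bjgcx] -> 11 lines: qoj xusr zqm dzm aoy sdf bjgcx ivz egdz vgu pisav
Hunk 7: at line 2 remove [dzm] add [dwrdh] -> 11 lines: qoj xusr zqm dwrdh aoy sdf bjgcx ivz egdz vgu pisav
Final line 7: bjgcx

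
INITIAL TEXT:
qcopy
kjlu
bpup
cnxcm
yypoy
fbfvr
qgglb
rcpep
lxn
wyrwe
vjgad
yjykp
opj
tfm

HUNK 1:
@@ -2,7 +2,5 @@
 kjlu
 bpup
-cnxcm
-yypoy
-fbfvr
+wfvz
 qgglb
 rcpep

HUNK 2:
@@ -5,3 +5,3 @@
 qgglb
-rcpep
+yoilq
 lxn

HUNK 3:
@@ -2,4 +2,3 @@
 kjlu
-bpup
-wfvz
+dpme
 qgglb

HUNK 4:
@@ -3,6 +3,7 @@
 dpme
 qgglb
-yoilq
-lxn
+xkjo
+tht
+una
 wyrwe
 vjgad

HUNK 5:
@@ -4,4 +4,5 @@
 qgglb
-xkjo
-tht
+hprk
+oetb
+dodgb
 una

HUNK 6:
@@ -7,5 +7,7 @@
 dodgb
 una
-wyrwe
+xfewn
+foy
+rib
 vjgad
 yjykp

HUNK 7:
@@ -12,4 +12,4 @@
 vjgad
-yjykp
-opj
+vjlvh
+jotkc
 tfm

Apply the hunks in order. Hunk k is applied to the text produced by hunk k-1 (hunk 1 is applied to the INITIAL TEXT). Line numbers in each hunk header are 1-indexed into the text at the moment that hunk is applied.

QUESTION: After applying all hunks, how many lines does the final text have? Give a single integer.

Hunk 1: at line 2 remove [cnxcm,yypoy,fbfvr] add [wfvz] -> 12 lines: qcopy kjlu bpup wfvz qgglb rcpep lxn wyrwe vjgad yjykp opj tfm
Hunk 2: at line 5 remove [rcpep] add [yoilq] -> 12 lines: qcopy kjlu bpup wfvz qgglb yoilq lxn wyrwe vjgad yjykp opj tfm
Hunk 3: at line 2 remove [bpup,wfvz] add [dpme] -> 11 lines: qcopy kjlu dpme qgglb yoilq lxn wyrwe vjgad yjykp opj tfm
Hunk 4: at line 3 remove [yoilq,lxn] add [xkjo,tht,una] -> 12 lines: qcopy kjlu dpme qgglb xkjo tht una wyrwe vjgad yjykp opj tfm
Hunk 5: at line 4 remove [xkjo,tht] add [hprk,oetb,dodgb] -> 13 lines: qcopy kjlu dpme qgglb hprk oetb dodgb una wyrwe vjgad yjykp opj tfm
Hunk 6: at line 7 remove [wyrwe] add [xfewn,foy,rib] -> 15 lines: qcopy kjlu dpme qgglb hprk oetb dodgb una xfewn foy rib vjgad yjykp opj tfm
Hunk 7: at line 12 remove [yjykp,opj] add [vjlvh,jotkc] -> 15 lines: qcopy kjlu dpme qgglb hprk oetb dodgb una xfewn foy rib vjgad vjlvh jotkc tfm
Final line count: 15

Answer: 15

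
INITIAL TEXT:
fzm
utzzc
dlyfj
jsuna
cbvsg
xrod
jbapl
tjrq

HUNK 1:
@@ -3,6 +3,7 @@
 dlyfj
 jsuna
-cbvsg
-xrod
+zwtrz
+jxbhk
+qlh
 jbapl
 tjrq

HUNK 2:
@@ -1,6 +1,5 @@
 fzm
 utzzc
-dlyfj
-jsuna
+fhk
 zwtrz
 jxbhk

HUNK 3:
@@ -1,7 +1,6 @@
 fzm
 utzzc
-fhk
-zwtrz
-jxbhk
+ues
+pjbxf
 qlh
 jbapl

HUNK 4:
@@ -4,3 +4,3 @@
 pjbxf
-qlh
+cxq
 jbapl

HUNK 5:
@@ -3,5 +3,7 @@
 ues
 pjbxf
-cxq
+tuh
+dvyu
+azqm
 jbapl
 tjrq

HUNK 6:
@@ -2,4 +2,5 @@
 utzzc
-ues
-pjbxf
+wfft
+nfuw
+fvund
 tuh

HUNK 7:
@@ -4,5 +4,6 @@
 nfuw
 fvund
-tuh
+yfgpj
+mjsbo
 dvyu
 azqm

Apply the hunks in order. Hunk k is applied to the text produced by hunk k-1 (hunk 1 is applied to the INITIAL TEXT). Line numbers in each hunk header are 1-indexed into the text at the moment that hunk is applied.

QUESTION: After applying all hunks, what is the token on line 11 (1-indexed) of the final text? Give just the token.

Answer: tjrq

Derivation:
Hunk 1: at line 3 remove [cbvsg,xrod] add [zwtrz,jxbhk,qlh] -> 9 lines: fzm utzzc dlyfj jsuna zwtrz jxbhk qlh jbapl tjrq
Hunk 2: at line 1 remove [dlyfj,jsuna] add [fhk] -> 8 lines: fzm utzzc fhk zwtrz jxbhk qlh jbapl tjrq
Hunk 3: at line 1 remove [fhk,zwtrz,jxbhk] add [ues,pjbxf] -> 7 lines: fzm utzzc ues pjbxf qlh jbapl tjrq
Hunk 4: at line 4 remove [qlh] add [cxq] -> 7 lines: fzm utzzc ues pjbxf cxq jbapl tjrq
Hunk 5: at line 3 remove [cxq] add [tuh,dvyu,azqm] -> 9 lines: fzm utzzc ues pjbxf tuh dvyu azqm jbapl tjrq
Hunk 6: at line 2 remove [ues,pjbxf] add [wfft,nfuw,fvund] -> 10 lines: fzm utzzc wfft nfuw fvund tuh dvyu azqm jbapl tjrq
Hunk 7: at line 4 remove [tuh] add [yfgpj,mjsbo] -> 11 lines: fzm utzzc wfft nfuw fvund yfgpj mjsbo dvyu azqm jbapl tjrq
Final line 11: tjrq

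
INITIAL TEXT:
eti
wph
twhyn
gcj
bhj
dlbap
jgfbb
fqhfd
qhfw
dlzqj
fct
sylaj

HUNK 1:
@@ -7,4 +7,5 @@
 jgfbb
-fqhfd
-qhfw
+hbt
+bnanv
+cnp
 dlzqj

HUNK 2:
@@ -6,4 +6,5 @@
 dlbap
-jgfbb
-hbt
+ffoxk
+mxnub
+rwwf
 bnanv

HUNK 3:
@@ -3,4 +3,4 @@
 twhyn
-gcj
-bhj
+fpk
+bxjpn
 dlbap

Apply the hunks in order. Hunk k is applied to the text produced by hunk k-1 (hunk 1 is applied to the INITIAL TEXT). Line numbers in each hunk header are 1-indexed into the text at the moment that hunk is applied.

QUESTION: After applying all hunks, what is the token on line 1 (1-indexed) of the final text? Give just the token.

Hunk 1: at line 7 remove [fqhfd,qhfw] add [hbt,bnanv,cnp] -> 13 lines: eti wph twhyn gcj bhj dlbap jgfbb hbt bnanv cnp dlzqj fct sylaj
Hunk 2: at line 6 remove [jgfbb,hbt] add [ffoxk,mxnub,rwwf] -> 14 lines: eti wph twhyn gcj bhj dlbap ffoxk mxnub rwwf bnanv cnp dlzqj fct sylaj
Hunk 3: at line 3 remove [gcj,bhj] add [fpk,bxjpn] -> 14 lines: eti wph twhyn fpk bxjpn dlbap ffoxk mxnub rwwf bnanv cnp dlzqj fct sylaj
Final line 1: eti

Answer: eti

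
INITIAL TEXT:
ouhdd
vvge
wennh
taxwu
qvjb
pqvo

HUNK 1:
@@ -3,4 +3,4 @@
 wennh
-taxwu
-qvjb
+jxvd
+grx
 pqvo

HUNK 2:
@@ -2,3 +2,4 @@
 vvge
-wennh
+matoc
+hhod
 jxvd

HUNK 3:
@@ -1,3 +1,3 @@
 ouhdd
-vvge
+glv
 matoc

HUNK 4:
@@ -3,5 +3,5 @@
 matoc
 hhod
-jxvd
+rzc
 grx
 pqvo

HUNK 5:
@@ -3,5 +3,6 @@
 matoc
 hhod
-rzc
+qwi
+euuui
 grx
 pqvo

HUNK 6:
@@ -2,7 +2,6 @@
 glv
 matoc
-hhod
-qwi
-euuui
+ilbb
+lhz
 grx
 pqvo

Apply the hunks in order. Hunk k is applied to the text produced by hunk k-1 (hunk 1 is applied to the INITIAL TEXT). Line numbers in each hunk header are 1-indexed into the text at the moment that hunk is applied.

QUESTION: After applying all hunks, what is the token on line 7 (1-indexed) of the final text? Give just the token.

Answer: pqvo

Derivation:
Hunk 1: at line 3 remove [taxwu,qvjb] add [jxvd,grx] -> 6 lines: ouhdd vvge wennh jxvd grx pqvo
Hunk 2: at line 2 remove [wennh] add [matoc,hhod] -> 7 lines: ouhdd vvge matoc hhod jxvd grx pqvo
Hunk 3: at line 1 remove [vvge] add [glv] -> 7 lines: ouhdd glv matoc hhod jxvd grx pqvo
Hunk 4: at line 3 remove [jxvd] add [rzc] -> 7 lines: ouhdd glv matoc hhod rzc grx pqvo
Hunk 5: at line 3 remove [rzc] add [qwi,euuui] -> 8 lines: ouhdd glv matoc hhod qwi euuui grx pqvo
Hunk 6: at line 2 remove [hhod,qwi,euuui] add [ilbb,lhz] -> 7 lines: ouhdd glv matoc ilbb lhz grx pqvo
Final line 7: pqvo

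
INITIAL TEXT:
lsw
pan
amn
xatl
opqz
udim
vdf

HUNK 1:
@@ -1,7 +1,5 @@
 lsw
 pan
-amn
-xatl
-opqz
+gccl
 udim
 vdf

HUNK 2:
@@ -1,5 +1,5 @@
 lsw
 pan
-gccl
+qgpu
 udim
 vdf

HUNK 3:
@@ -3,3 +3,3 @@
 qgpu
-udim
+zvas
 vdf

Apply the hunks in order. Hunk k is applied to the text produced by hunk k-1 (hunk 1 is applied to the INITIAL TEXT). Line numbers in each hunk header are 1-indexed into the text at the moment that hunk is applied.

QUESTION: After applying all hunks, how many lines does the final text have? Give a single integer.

Answer: 5

Derivation:
Hunk 1: at line 1 remove [amn,xatl,opqz] add [gccl] -> 5 lines: lsw pan gccl udim vdf
Hunk 2: at line 1 remove [gccl] add [qgpu] -> 5 lines: lsw pan qgpu udim vdf
Hunk 3: at line 3 remove [udim] add [zvas] -> 5 lines: lsw pan qgpu zvas vdf
Final line count: 5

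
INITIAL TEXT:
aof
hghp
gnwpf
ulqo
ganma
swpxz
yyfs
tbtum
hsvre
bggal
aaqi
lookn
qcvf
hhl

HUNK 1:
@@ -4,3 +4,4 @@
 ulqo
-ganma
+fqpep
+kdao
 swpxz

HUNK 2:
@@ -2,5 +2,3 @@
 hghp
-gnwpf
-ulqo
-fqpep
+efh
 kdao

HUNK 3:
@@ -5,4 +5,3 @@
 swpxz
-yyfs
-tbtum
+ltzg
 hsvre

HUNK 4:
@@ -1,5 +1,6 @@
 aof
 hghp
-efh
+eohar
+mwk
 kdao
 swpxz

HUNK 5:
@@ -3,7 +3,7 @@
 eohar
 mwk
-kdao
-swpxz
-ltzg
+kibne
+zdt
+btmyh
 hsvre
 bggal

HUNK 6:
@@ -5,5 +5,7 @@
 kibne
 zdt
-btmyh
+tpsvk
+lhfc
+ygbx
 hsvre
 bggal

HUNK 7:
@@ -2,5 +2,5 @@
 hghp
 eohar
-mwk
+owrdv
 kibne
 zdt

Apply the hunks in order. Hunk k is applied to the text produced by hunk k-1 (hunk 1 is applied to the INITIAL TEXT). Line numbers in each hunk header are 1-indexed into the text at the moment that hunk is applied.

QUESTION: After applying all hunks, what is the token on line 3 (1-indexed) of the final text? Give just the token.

Answer: eohar

Derivation:
Hunk 1: at line 4 remove [ganma] add [fqpep,kdao] -> 15 lines: aof hghp gnwpf ulqo fqpep kdao swpxz yyfs tbtum hsvre bggal aaqi lookn qcvf hhl
Hunk 2: at line 2 remove [gnwpf,ulqo,fqpep] add [efh] -> 13 lines: aof hghp efh kdao swpxz yyfs tbtum hsvre bggal aaqi lookn qcvf hhl
Hunk 3: at line 5 remove [yyfs,tbtum] add [ltzg] -> 12 lines: aof hghp efh kdao swpxz ltzg hsvre bggal aaqi lookn qcvf hhl
Hunk 4: at line 1 remove [efh] add [eohar,mwk] -> 13 lines: aof hghp eohar mwk kdao swpxz ltzg hsvre bggal aaqi lookn qcvf hhl
Hunk 5: at line 3 remove [kdao,swpxz,ltzg] add [kibne,zdt,btmyh] -> 13 lines: aof hghp eohar mwk kibne zdt btmyh hsvre bggal aaqi lookn qcvf hhl
Hunk 6: at line 5 remove [btmyh] add [tpsvk,lhfc,ygbx] -> 15 lines: aof hghp eohar mwk kibne zdt tpsvk lhfc ygbx hsvre bggal aaqi lookn qcvf hhl
Hunk 7: at line 2 remove [mwk] add [owrdv] -> 15 lines: aof hghp eohar owrdv kibne zdt tpsvk lhfc ygbx hsvre bggal aaqi lookn qcvf hhl
Final line 3: eohar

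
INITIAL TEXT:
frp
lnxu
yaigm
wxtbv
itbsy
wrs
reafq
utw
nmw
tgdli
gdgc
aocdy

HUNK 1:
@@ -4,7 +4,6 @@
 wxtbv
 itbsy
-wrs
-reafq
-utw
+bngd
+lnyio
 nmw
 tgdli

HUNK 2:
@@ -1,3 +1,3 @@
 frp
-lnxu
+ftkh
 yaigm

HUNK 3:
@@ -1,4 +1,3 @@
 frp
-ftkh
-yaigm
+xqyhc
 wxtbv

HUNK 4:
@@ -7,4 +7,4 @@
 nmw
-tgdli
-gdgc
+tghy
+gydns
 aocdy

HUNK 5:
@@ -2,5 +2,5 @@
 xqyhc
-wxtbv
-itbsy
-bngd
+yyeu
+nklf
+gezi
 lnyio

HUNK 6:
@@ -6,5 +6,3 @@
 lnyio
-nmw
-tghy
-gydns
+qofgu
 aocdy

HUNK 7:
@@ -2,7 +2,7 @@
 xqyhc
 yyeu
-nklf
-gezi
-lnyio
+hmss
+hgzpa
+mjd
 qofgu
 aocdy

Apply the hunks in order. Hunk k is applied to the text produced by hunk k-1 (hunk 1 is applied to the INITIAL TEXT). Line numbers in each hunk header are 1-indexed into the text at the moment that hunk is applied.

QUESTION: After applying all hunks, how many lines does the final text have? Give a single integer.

Hunk 1: at line 4 remove [wrs,reafq,utw] add [bngd,lnyio] -> 11 lines: frp lnxu yaigm wxtbv itbsy bngd lnyio nmw tgdli gdgc aocdy
Hunk 2: at line 1 remove [lnxu] add [ftkh] -> 11 lines: frp ftkh yaigm wxtbv itbsy bngd lnyio nmw tgdli gdgc aocdy
Hunk 3: at line 1 remove [ftkh,yaigm] add [xqyhc] -> 10 lines: frp xqyhc wxtbv itbsy bngd lnyio nmw tgdli gdgc aocdy
Hunk 4: at line 7 remove [tgdli,gdgc] add [tghy,gydns] -> 10 lines: frp xqyhc wxtbv itbsy bngd lnyio nmw tghy gydns aocdy
Hunk 5: at line 2 remove [wxtbv,itbsy,bngd] add [yyeu,nklf,gezi] -> 10 lines: frp xqyhc yyeu nklf gezi lnyio nmw tghy gydns aocdy
Hunk 6: at line 6 remove [nmw,tghy,gydns] add [qofgu] -> 8 lines: frp xqyhc yyeu nklf gezi lnyio qofgu aocdy
Hunk 7: at line 2 remove [nklf,gezi,lnyio] add [hmss,hgzpa,mjd] -> 8 lines: frp xqyhc yyeu hmss hgzpa mjd qofgu aocdy
Final line count: 8

Answer: 8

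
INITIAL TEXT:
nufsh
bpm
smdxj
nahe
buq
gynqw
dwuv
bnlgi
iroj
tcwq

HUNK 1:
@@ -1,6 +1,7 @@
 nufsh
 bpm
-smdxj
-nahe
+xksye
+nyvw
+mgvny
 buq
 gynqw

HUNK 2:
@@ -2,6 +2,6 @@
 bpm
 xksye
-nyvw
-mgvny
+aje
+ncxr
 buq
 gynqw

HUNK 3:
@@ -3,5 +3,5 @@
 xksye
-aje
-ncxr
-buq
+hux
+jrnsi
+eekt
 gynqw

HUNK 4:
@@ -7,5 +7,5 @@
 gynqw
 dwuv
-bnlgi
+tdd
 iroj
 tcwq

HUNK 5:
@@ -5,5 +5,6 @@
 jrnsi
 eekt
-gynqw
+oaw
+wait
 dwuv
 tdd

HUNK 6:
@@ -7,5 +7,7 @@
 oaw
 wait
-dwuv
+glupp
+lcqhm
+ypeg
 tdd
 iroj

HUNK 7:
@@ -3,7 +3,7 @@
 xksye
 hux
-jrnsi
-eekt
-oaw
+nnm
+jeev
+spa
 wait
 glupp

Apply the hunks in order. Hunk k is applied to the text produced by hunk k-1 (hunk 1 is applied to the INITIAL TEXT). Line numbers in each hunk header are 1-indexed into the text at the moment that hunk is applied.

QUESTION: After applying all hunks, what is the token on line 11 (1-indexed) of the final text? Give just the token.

Hunk 1: at line 1 remove [smdxj,nahe] add [xksye,nyvw,mgvny] -> 11 lines: nufsh bpm xksye nyvw mgvny buq gynqw dwuv bnlgi iroj tcwq
Hunk 2: at line 2 remove [nyvw,mgvny] add [aje,ncxr] -> 11 lines: nufsh bpm xksye aje ncxr buq gynqw dwuv bnlgi iroj tcwq
Hunk 3: at line 3 remove [aje,ncxr,buq] add [hux,jrnsi,eekt] -> 11 lines: nufsh bpm xksye hux jrnsi eekt gynqw dwuv bnlgi iroj tcwq
Hunk 4: at line 7 remove [bnlgi] add [tdd] -> 11 lines: nufsh bpm xksye hux jrnsi eekt gynqw dwuv tdd iroj tcwq
Hunk 5: at line 5 remove [gynqw] add [oaw,wait] -> 12 lines: nufsh bpm xksye hux jrnsi eekt oaw wait dwuv tdd iroj tcwq
Hunk 6: at line 7 remove [dwuv] add [glupp,lcqhm,ypeg] -> 14 lines: nufsh bpm xksye hux jrnsi eekt oaw wait glupp lcqhm ypeg tdd iroj tcwq
Hunk 7: at line 3 remove [jrnsi,eekt,oaw] add [nnm,jeev,spa] -> 14 lines: nufsh bpm xksye hux nnm jeev spa wait glupp lcqhm ypeg tdd iroj tcwq
Final line 11: ypeg

Answer: ypeg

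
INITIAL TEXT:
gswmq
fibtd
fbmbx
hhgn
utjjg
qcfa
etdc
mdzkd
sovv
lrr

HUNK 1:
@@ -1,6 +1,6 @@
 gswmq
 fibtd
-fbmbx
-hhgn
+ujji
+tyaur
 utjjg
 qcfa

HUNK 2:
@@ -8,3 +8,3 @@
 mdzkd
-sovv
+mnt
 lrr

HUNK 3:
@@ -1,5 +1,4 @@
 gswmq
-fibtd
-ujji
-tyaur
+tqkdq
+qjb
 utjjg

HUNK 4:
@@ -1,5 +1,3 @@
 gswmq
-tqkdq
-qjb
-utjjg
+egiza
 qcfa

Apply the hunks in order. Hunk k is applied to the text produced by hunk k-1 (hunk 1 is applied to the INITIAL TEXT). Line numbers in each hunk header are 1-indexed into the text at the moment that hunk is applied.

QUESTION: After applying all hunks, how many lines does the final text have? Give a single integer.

Hunk 1: at line 1 remove [fbmbx,hhgn] add [ujji,tyaur] -> 10 lines: gswmq fibtd ujji tyaur utjjg qcfa etdc mdzkd sovv lrr
Hunk 2: at line 8 remove [sovv] add [mnt] -> 10 lines: gswmq fibtd ujji tyaur utjjg qcfa etdc mdzkd mnt lrr
Hunk 3: at line 1 remove [fibtd,ujji,tyaur] add [tqkdq,qjb] -> 9 lines: gswmq tqkdq qjb utjjg qcfa etdc mdzkd mnt lrr
Hunk 4: at line 1 remove [tqkdq,qjb,utjjg] add [egiza] -> 7 lines: gswmq egiza qcfa etdc mdzkd mnt lrr
Final line count: 7

Answer: 7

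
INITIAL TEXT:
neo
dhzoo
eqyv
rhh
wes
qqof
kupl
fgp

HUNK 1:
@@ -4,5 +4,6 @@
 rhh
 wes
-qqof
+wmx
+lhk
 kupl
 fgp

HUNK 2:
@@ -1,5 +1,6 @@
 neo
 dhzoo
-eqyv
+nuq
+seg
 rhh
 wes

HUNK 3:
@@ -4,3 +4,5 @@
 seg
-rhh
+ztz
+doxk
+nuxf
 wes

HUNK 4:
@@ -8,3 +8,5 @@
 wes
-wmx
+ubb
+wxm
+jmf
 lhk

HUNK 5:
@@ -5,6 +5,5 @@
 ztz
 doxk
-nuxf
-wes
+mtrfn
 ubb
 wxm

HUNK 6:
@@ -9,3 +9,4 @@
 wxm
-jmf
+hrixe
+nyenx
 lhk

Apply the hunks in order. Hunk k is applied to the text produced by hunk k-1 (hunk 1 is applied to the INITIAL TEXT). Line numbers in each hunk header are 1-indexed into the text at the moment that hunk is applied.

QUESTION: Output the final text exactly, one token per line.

Hunk 1: at line 4 remove [qqof] add [wmx,lhk] -> 9 lines: neo dhzoo eqyv rhh wes wmx lhk kupl fgp
Hunk 2: at line 1 remove [eqyv] add [nuq,seg] -> 10 lines: neo dhzoo nuq seg rhh wes wmx lhk kupl fgp
Hunk 3: at line 4 remove [rhh] add [ztz,doxk,nuxf] -> 12 lines: neo dhzoo nuq seg ztz doxk nuxf wes wmx lhk kupl fgp
Hunk 4: at line 8 remove [wmx] add [ubb,wxm,jmf] -> 14 lines: neo dhzoo nuq seg ztz doxk nuxf wes ubb wxm jmf lhk kupl fgp
Hunk 5: at line 5 remove [nuxf,wes] add [mtrfn] -> 13 lines: neo dhzoo nuq seg ztz doxk mtrfn ubb wxm jmf lhk kupl fgp
Hunk 6: at line 9 remove [jmf] add [hrixe,nyenx] -> 14 lines: neo dhzoo nuq seg ztz doxk mtrfn ubb wxm hrixe nyenx lhk kupl fgp

Answer: neo
dhzoo
nuq
seg
ztz
doxk
mtrfn
ubb
wxm
hrixe
nyenx
lhk
kupl
fgp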